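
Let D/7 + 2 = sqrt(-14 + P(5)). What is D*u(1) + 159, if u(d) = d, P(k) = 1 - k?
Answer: 145 + 21*I*sqrt(2) ≈ 145.0 + 29.698*I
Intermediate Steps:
D = -14 + 21*I*sqrt(2) (D = -14 + 7*sqrt(-14 + (1 - 1*5)) = -14 + 7*sqrt(-14 + (1 - 5)) = -14 + 7*sqrt(-14 - 4) = -14 + 7*sqrt(-18) = -14 + 7*(3*I*sqrt(2)) = -14 + 21*I*sqrt(2) ≈ -14.0 + 29.698*I)
D*u(1) + 159 = (-14 + 21*I*sqrt(2))*1 + 159 = (-14 + 21*I*sqrt(2)) + 159 = 145 + 21*I*sqrt(2)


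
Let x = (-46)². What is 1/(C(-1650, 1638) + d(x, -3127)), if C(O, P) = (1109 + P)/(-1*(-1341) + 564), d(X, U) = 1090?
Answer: 1905/2079197 ≈ 0.00091622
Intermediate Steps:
x = 2116
C(O, P) = 1109/1905 + P/1905 (C(O, P) = (1109 + P)/(1341 + 564) = (1109 + P)/1905 = (1109 + P)*(1/1905) = 1109/1905 + P/1905)
1/(C(-1650, 1638) + d(x, -3127)) = 1/((1109/1905 + (1/1905)*1638) + 1090) = 1/((1109/1905 + 546/635) + 1090) = 1/(2747/1905 + 1090) = 1/(2079197/1905) = 1905/2079197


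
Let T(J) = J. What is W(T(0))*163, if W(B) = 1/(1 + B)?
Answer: 163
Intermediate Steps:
W(T(0))*163 = 163/(1 + 0) = 163/1 = 1*163 = 163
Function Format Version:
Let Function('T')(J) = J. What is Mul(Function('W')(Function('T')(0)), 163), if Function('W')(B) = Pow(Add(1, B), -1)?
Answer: 163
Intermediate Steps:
Mul(Function('W')(Function('T')(0)), 163) = Mul(Pow(Add(1, 0), -1), 163) = Mul(Pow(1, -1), 163) = Mul(1, 163) = 163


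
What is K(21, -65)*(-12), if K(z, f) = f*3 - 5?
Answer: 2400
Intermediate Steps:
K(z, f) = -5 + 3*f (K(z, f) = 3*f - 5 = -5 + 3*f)
K(21, -65)*(-12) = (-5 + 3*(-65))*(-12) = (-5 - 195)*(-12) = -200*(-12) = 2400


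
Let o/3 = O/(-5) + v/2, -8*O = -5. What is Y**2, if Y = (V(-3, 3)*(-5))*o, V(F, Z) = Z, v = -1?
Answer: 50625/64 ≈ 791.02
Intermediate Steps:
O = 5/8 (O = -1/8*(-5) = 5/8 ≈ 0.62500)
o = -15/8 (o = 3*((5/8)/(-5) - 1/2) = 3*((5/8)*(-1/5) - 1*1/2) = 3*(-1/8 - 1/2) = 3*(-5/8) = -15/8 ≈ -1.8750)
Y = 225/8 (Y = (3*(-5))*(-15/8) = -15*(-15/8) = 225/8 ≈ 28.125)
Y**2 = (225/8)**2 = 50625/64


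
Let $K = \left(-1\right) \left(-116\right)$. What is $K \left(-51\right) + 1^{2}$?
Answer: $-5915$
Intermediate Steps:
$K = 116$
$K \left(-51\right) + 1^{2} = 116 \left(-51\right) + 1^{2} = -5916 + 1 = -5915$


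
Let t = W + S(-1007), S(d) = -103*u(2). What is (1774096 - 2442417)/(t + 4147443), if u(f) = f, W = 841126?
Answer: -668321/4988363 ≈ -0.13398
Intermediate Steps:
S(d) = -206 (S(d) = -103*2 = -206)
t = 840920 (t = 841126 - 206 = 840920)
(1774096 - 2442417)/(t + 4147443) = (1774096 - 2442417)/(840920 + 4147443) = -668321/4988363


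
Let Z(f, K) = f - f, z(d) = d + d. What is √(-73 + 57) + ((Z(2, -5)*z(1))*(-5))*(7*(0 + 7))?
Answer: 4*I ≈ 4.0*I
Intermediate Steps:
z(d) = 2*d
Z(f, K) = 0
√(-73 + 57) + ((Z(2, -5)*z(1))*(-5))*(7*(0 + 7)) = √(-73 + 57) + ((0*(2*1))*(-5))*(7*(0 + 7)) = √(-16) + ((0*2)*(-5))*(7*7) = 4*I + (0*(-5))*49 = 4*I + 0*49 = 4*I + 0 = 4*I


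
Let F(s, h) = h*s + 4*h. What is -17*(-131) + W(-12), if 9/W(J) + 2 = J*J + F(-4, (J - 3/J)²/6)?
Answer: 316243/142 ≈ 2227.1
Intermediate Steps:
F(s, h) = 4*h + h*s
W(J) = 9/(-2 + J²) (W(J) = 9/(-2 + (J*J + ((J - 3/J)²/6)*(4 - 4))) = 9/(-2 + (J² + ((J - 3/J)²*(⅙))*0)) = 9/(-2 + (J² + ((J - 3/J)²/6)*0)) = 9/(-2 + (J² + 0)) = 9/(-2 + J²))
-17*(-131) + W(-12) = -17*(-131) + 9/(-2 + (-12)²) = 2227 + 9/(-2 + 144) = 2227 + 9/142 = 316243/142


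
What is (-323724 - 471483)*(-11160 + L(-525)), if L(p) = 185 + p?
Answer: 9144880500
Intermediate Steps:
(-323724 - 471483)*(-11160 + L(-525)) = (-323724 - 471483)*(-11160 + (185 - 525)) = -795207*(-11160 - 340) = -795207*(-11500) = 9144880500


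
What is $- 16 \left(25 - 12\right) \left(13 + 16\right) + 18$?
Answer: $-6014$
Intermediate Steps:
$- 16 \left(25 - 12\right) \left(13 + 16\right) + 18 = - 16 \cdot 13 \cdot 29 + 18 = \left(-16\right) 377 + 18 = -6032 + 18 = -6014$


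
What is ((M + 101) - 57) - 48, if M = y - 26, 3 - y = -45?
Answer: 18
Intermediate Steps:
y = 48 (y = 3 - 1*(-45) = 3 + 45 = 48)
M = 22 (M = 48 - 26 = 22)
((M + 101) - 57) - 48 = ((22 + 101) - 57) - 48 = (123 - 57) - 48 = 66 - 48 = 18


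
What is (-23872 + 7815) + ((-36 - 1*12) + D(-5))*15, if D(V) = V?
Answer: -16852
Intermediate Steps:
(-23872 + 7815) + ((-36 - 1*12) + D(-5))*15 = (-23872 + 7815) + ((-36 - 1*12) - 5)*15 = -16057 + ((-36 - 12) - 5)*15 = -16057 + (-48 - 5)*15 = -16057 - 53*15 = -16057 - 795 = -16852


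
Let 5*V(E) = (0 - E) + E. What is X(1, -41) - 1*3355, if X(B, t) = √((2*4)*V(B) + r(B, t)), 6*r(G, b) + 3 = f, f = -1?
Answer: -3355 + I*√6/3 ≈ -3355.0 + 0.8165*I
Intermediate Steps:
V(E) = 0 (V(E) = ((0 - E) + E)/5 = (-E + E)/5 = (⅕)*0 = 0)
r(G, b) = -⅔ (r(G, b) = -½ + (⅙)*(-1) = -½ - ⅙ = -⅔)
X(B, t) = I*√6/3 (X(B, t) = √((2*4)*0 - ⅔) = √(8*0 - ⅔) = √(0 - ⅔) = √(-⅔) = I*√6/3)
X(1, -41) - 1*3355 = I*√6/3 - 1*3355 = I*√6/3 - 3355 = -3355 + I*√6/3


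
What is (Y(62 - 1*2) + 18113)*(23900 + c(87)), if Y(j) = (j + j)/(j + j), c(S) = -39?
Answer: 432218154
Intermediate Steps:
Y(j) = 1 (Y(j) = (2*j)/((2*j)) = (2*j)*(1/(2*j)) = 1)
(Y(62 - 1*2) + 18113)*(23900 + c(87)) = (1 + 18113)*(23900 - 39) = 18114*23861 = 432218154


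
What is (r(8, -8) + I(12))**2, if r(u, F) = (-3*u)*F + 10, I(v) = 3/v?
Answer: 654481/16 ≈ 40905.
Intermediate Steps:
r(u, F) = 10 - 3*F*u (r(u, F) = -3*F*u + 10 = 10 - 3*F*u)
(r(8, -8) + I(12))**2 = ((10 - 3*(-8)*8) + 3/12)**2 = ((10 + 192) + 3*(1/12))**2 = (202 + 1/4)**2 = (809/4)**2 = 654481/16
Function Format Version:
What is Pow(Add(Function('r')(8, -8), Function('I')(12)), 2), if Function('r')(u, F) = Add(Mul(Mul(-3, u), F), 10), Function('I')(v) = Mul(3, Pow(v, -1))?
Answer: Rational(654481, 16) ≈ 40905.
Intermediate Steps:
Function('r')(u, F) = Add(10, Mul(-3, F, u)) (Function('r')(u, F) = Add(Mul(-3, F, u), 10) = Add(10, Mul(-3, F, u)))
Pow(Add(Function('r')(8, -8), Function('I')(12)), 2) = Pow(Add(Add(10, Mul(-3, -8, 8)), Mul(3, Pow(12, -1))), 2) = Pow(Add(Add(10, 192), Mul(3, Rational(1, 12))), 2) = Pow(Add(202, Rational(1, 4)), 2) = Pow(Rational(809, 4), 2) = Rational(654481, 16)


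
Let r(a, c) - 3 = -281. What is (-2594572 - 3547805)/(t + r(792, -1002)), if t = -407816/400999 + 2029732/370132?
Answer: 75972277524923353/3383208120729 ≈ 22456.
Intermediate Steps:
t = 165743687639/37105640467 (t = -407816*1/400999 + 2029732*(1/370132) = -407816/400999 + 507433/92533 = 165743687639/37105640467 ≈ 4.4668)
r(a, c) = -278 (r(a, c) = 3 - 281 = -278)
(-2594572 - 3547805)/(t + r(792, -1002)) = (-2594572 - 3547805)/(165743687639/37105640467 - 278) = -6142377/(-10149624362187/37105640467) = -6142377*(-37105640467/10149624362187) = 75972277524923353/3383208120729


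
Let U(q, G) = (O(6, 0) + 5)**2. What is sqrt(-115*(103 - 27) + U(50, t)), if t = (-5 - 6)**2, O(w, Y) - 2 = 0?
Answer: I*sqrt(8691) ≈ 93.226*I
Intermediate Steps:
O(w, Y) = 2 (O(w, Y) = 2 + 0 = 2)
t = 121 (t = (-11)**2 = 121)
U(q, G) = 49 (U(q, G) = (2 + 5)**2 = 7**2 = 49)
sqrt(-115*(103 - 27) + U(50, t)) = sqrt(-115*(103 - 27) + 49) = sqrt(-115*76 + 49) = sqrt(-8740 + 49) = sqrt(-8691) = I*sqrt(8691)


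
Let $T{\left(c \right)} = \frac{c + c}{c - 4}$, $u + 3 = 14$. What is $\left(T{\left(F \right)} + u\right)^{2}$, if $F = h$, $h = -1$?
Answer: $\frac{3249}{25} \approx 129.96$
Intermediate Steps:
$F = -1$
$u = 11$ ($u = -3 + 14 = 11$)
$T{\left(c \right)} = \frac{2 c}{-4 + c}$
$\left(T{\left(F \right)} + u\right)^{2} = \left(2 \left(-1\right) \frac{1}{-4 - 1} + 11\right)^{2} = \left(2 \left(-1\right) \frac{1}{-5} + 11\right)^{2} = \left(2 \left(-1\right) \left(- \frac{1}{5}\right) + 11\right)^{2} = \left(\frac{2}{5} + 11\right)^{2} = \left(\frac{57}{5}\right)^{2} = \frac{3249}{25}$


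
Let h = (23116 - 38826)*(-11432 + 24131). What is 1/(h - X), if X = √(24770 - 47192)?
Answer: I/(√22422 - 199501290*I) ≈ -5.0125e-9 + 3.7622e-15*I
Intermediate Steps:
X = I*√22422 (X = √(-22422) = I*√22422 ≈ 149.74*I)
h = -199501290 (h = -15710*12699 = -199501290)
1/(h - X) = 1/(-199501290 - I*√22422)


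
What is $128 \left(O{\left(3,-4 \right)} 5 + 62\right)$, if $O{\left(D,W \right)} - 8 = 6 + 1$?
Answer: $17536$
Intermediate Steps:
$O{\left(D,W \right)} = 15$ ($O{\left(D,W \right)} = 8 + \left(6 + 1\right) = 8 + 7 = 15$)
$128 \left(O{\left(3,-4 \right)} 5 + 62\right) = 128 \left(15 \cdot 5 + 62\right) = 128 \left(75 + 62\right) = 128 \cdot 137 = 17536$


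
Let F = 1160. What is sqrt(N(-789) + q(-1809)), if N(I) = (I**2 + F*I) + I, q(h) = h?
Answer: 3*I*sqrt(32813) ≈ 543.43*I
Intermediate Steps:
N(I) = I**2 + 1161*I (N(I) = (I**2 + 1160*I) + I = I**2 + 1161*I)
sqrt(N(-789) + q(-1809)) = sqrt(-789*(1161 - 789) - 1809) = sqrt(-789*372 - 1809) = sqrt(-293508 - 1809) = sqrt(-295317) = 3*I*sqrt(32813)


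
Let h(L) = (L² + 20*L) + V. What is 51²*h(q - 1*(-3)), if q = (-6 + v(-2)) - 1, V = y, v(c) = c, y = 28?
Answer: -145656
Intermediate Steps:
V = 28
q = -9 (q = (-6 - 2) - 1 = -8 - 1 = -9)
h(L) = 28 + L² + 20*L (h(L) = (L² + 20*L) + 28 = 28 + L² + 20*L)
51²*h(q - 1*(-3)) = 51²*(28 + (-9 - 1*(-3))² + 20*(-9 - 1*(-3))) = 2601*(28 + (-9 + 3)² + 20*(-9 + 3)) = 2601*(28 + (-6)² + 20*(-6)) = 2601*(28 + 36 - 120) = 2601*(-56) = -145656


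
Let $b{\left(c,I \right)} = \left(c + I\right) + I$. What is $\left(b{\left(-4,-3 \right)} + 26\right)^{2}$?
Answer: $256$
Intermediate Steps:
$b{\left(c,I \right)} = c + 2 I$ ($b{\left(c,I \right)} = \left(I + c\right) + I = c + 2 I$)
$\left(b{\left(-4,-3 \right)} + 26\right)^{2} = \left(\left(-4 + 2 \left(-3\right)\right) + 26\right)^{2} = \left(\left(-4 - 6\right) + 26\right)^{2} = \left(-10 + 26\right)^{2} = 16^{2} = 256$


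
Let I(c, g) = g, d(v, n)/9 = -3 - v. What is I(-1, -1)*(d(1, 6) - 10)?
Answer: 46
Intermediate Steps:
d(v, n) = -27 - 9*v (d(v, n) = 9*(-3 - v) = -27 - 9*v)
I(-1, -1)*(d(1, 6) - 10) = -((-27 - 9*1) - 10) = -((-27 - 9) - 10) = -(-36 - 10) = -1*(-46) = 46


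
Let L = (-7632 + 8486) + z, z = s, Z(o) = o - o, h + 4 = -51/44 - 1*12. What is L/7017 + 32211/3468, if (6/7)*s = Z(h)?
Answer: 76328753/8111652 ≈ 9.4098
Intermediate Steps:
h = -755/44 (h = -4 + (-51/44 - 1*12) = -4 + (-51*1/44 - 12) = -4 + (-51/44 - 12) = -4 - 579/44 = -755/44 ≈ -17.159)
Z(o) = 0
s = 0 (s = (7/6)*0 = 0)
z = 0
L = 854 (L = (-7632 + 8486) + 0 = 854 + 0 = 854)
L/7017 + 32211/3468 = 854/7017 + 32211/3468 = 854*(1/7017) + 32211*(1/3468) = 854/7017 + 10737/1156 = 76328753/8111652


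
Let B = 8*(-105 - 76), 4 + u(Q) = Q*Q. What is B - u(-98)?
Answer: -11048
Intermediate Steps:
u(Q) = -4 + Q² (u(Q) = -4 + Q*Q = -4 + Q²)
B = -1448 (B = 8*(-181) = -1448)
B - u(-98) = -1448 - (-4 + (-98)²) = -1448 - (-4 + 9604) = -1448 - 1*9600 = -1448 - 9600 = -11048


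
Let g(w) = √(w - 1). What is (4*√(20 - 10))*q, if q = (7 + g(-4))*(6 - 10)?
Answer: 16*√10*(-7 - I*√5) ≈ -354.18 - 113.14*I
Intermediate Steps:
g(w) = √(-1 + w)
q = -28 - 4*I*√5 (q = (7 + √(-1 - 4))*(6 - 10) = (7 + √(-5))*(-4) = (7 + I*√5)*(-4) = -28 - 4*I*√5 ≈ -28.0 - 8.9443*I)
(4*√(20 - 10))*q = (4*√(20 - 10))*(-28 - 4*I*√5) = (4*√10)*(-28 - 4*I*√5) = 4*√10*(-28 - 4*I*√5)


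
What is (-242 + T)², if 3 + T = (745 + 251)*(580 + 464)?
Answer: 1080724497241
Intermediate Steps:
T = 1039821 (T = -3 + (745 + 251)*(580 + 464) = -3 + 996*1044 = -3 + 1039824 = 1039821)
(-242 + T)² = (-242 + 1039821)² = 1039579² = 1080724497241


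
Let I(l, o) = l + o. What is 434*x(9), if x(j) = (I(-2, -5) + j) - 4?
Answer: -868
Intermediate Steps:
x(j) = -11 + j (x(j) = ((-2 - 5) + j) - 4 = (-7 + j) - 4 = -11 + j)
434*x(9) = 434*(-11 + 9) = 434*(-2) = -868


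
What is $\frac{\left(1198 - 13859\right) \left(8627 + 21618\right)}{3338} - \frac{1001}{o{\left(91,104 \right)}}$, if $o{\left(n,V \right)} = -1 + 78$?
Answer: $- \frac{382975339}{3338} \approx -1.1473 \cdot 10^{5}$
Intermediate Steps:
$o{\left(n,V \right)} = 77$
$\frac{\left(1198 - 13859\right) \left(8627 + 21618\right)}{3338} - \frac{1001}{o{\left(91,104 \right)}} = \frac{\left(1198 - 13859\right) \left(8627 + 21618\right)}{3338} - \frac{1001}{77} = \left(-12661\right) 30245 \cdot \frac{1}{3338} - 13 = \left(-382931945\right) \frac{1}{3338} - 13 = - \frac{382931945}{3338} - 13 = - \frac{382975339}{3338}$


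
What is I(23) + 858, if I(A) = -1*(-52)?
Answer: 910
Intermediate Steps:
I(A) = 52
I(23) + 858 = 52 + 858 = 910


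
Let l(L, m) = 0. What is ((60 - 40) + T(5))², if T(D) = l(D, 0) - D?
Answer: 225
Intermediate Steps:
T(D) = -D (T(D) = 0 - D = -D)
((60 - 40) + T(5))² = ((60 - 40) - 1*5)² = (20 - 5)² = 15² = 225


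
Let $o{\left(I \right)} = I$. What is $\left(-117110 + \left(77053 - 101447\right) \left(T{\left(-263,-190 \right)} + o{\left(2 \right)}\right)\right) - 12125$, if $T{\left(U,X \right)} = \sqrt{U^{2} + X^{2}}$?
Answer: $-178023 - 24394 \sqrt{105269} \approx -8.0927 \cdot 10^{6}$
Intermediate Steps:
$\left(-117110 + \left(77053 - 101447\right) \left(T{\left(-263,-190 \right)} + o{\left(2 \right)}\right)\right) - 12125 = \left(-117110 + \left(77053 - 101447\right) \left(\sqrt{\left(-263\right)^{2} + \left(-190\right)^{2}} + 2\right)\right) - 12125 = \left(-117110 - 24394 \left(\sqrt{69169 + 36100} + 2\right)\right) - 12125 = \left(-117110 - 24394 \left(\sqrt{105269} + 2\right)\right) - 12125 = \left(-117110 - 24394 \left(2 + \sqrt{105269}\right)\right) - 12125 = \left(-117110 - \left(48788 + 24394 \sqrt{105269}\right)\right) - 12125 = \left(-165898 - 24394 \sqrt{105269}\right) - 12125 = -178023 - 24394 \sqrt{105269}$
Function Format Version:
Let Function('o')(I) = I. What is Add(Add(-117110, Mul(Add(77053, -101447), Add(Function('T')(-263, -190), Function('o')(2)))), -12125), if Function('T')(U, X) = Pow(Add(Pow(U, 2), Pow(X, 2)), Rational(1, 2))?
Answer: Add(-178023, Mul(-24394, Pow(105269, Rational(1, 2)))) ≈ -8.0927e+6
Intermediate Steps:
Add(Add(-117110, Mul(Add(77053, -101447), Add(Function('T')(-263, -190), Function('o')(2)))), -12125) = Add(Add(-117110, Mul(Add(77053, -101447), Add(Pow(Add(Pow(-263, 2), Pow(-190, 2)), Rational(1, 2)), 2))), -12125) = Add(Add(-117110, Mul(-24394, Add(Pow(Add(69169, 36100), Rational(1, 2)), 2))), -12125) = Add(Add(-117110, Mul(-24394, Add(Pow(105269, Rational(1, 2)), 2))), -12125) = Add(Add(-117110, Mul(-24394, Add(2, Pow(105269, Rational(1, 2))))), -12125) = Add(Add(-117110, Add(-48788, Mul(-24394, Pow(105269, Rational(1, 2))))), -12125) = Add(Add(-165898, Mul(-24394, Pow(105269, Rational(1, 2)))), -12125) = Add(-178023, Mul(-24394, Pow(105269, Rational(1, 2))))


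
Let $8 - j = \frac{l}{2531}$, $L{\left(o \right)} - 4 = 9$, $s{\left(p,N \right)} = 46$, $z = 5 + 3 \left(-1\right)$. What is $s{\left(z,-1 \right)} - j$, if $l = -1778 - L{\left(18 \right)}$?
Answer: $\frac{94387}{2531} \approx 37.292$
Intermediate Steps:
$z = 2$ ($z = 5 - 3 = 2$)
$L{\left(o \right)} = 13$ ($L{\left(o \right)} = 4 + 9 = 13$)
$l = -1791$ ($l = -1778 - 13 = -1791$)
$j = \frac{22039}{2531}$ ($j = 8 - - \frac{1791}{2531} = 8 + \frac{1791}{2531} = \frac{22039}{2531} \approx 8.7076$)
$s{\left(z,-1 \right)} - j = 46 - \frac{22039}{2531} = \frac{94387}{2531}$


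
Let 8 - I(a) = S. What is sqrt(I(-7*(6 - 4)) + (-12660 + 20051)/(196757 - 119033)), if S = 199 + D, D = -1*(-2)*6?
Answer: I*sqrt(34048684379)/12954 ≈ 14.244*I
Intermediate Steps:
D = 12 (D = -(-2)*6 = -1*(-12) = 12)
S = 211 (S = 199 + 12 = 211)
I(a) = -203 (I(a) = 8 - 1*211 = 8 - 211 = -203)
sqrt(I(-7*(6 - 4)) + (-12660 + 20051)/(196757 - 119033)) = sqrt(-203 + (-12660 + 20051)/(196757 - 119033)) = sqrt(-203 + 7391/77724) = sqrt(-15770581/77724) = I*sqrt(34048684379)/12954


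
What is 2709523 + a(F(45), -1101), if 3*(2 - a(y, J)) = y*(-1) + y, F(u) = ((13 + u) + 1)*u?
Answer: 2709525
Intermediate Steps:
F(u) = u*(14 + u) (F(u) = (14 + u)*u = u*(14 + u))
a(y, J) = 2 (a(y, J) = 2 - (y*(-1) + y)/3 = 2 - (-y + y)/3 = 2 - 1/3*0 = 2 + 0 = 2)
2709523 + a(F(45), -1101) = 2709523 + 2 = 2709525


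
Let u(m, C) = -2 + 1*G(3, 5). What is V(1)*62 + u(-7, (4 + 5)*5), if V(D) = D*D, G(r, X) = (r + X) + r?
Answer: 71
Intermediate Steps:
G(r, X) = X + 2*r (G(r, X) = (X + r) + r = X + 2*r)
V(D) = D²
u(m, C) = 9 (u(m, C) = -2 + 1*(5 + 2*3) = -2 + 1*(5 + 6) = -2 + 1*11 = -2 + 11 = 9)
V(1)*62 + u(-7, (4 + 5)*5) = 1²*62 + 9 = 1*62 + 9 = 62 + 9 = 71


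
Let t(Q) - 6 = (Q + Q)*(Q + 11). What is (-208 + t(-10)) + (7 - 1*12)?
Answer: -227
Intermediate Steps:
t(Q) = 6 + 2*Q*(11 + Q) (t(Q) = 6 + (Q + Q)*(Q + 11) = 6 + (2*Q)*(11 + Q) = 6 + 2*Q*(11 + Q))
(-208 + t(-10)) + (7 - 1*12) = (-208 + (6 + 2*(-10)**2 + 22*(-10))) + (7 - 1*12) = (-208 + (6 + 2*100 - 220)) + (7 - 12) = (-208 + (6 + 200 - 220)) - 5 = (-208 - 14) - 5 = -222 - 5 = -227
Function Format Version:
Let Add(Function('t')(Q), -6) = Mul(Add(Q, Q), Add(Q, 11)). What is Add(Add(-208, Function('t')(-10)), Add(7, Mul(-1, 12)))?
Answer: -227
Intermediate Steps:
Function('t')(Q) = Add(6, Mul(2, Q, Add(11, Q))) (Function('t')(Q) = Add(6, Mul(Add(Q, Q), Add(Q, 11))) = Add(6, Mul(Mul(2, Q), Add(11, Q))) = Add(6, Mul(2, Q, Add(11, Q))))
Add(Add(-208, Function('t')(-10)), Add(7, Mul(-1, 12))) = Add(Add(-208, Add(6, Mul(2, Pow(-10, 2)), Mul(22, -10))), Add(7, Mul(-1, 12))) = Add(Add(-208, Add(6, Mul(2, 100), -220)), Add(7, -12)) = Add(Add(-208, Add(6, 200, -220)), -5) = Add(Add(-208, -14), -5) = Add(-222, -5) = -227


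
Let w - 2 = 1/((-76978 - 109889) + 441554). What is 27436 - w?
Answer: 6987083157/254687 ≈ 27434.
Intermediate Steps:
w = 509375/254687 (w = 2 + 1/((-76978 - 109889) + 441554) = 2 + 1/(-186867 + 441554) = 2 + 1/254687 = 509375/254687 ≈ 2.0000)
27436 - w = 27436 - 1*509375/254687 = 27436 - 509375/254687 = 6987083157/254687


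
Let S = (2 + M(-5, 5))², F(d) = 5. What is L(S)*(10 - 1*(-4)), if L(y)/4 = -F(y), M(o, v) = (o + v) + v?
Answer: -280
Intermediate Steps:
M(o, v) = o + 2*v
S = 49 (S = (2 + (-5 + 2*5))² = (2 + (-5 + 10))² = (2 + 5)² = 7² = 49)
L(y) = -20 (L(y) = 4*(-1*5) = 4*(-5) = -20)
L(S)*(10 - 1*(-4)) = -20*(10 - 1*(-4)) = -20*(10 + 4) = -20*14 = -280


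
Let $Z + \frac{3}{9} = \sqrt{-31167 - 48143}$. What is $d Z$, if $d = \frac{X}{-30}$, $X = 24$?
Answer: $\frac{4}{15} - \frac{4 i \sqrt{79310}}{5} \approx 0.26667 - 225.3 i$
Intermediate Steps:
$Z = - \frac{1}{3} + i \sqrt{79310}$ ($Z = - \frac{1}{3} + \sqrt{-31167 - 48143} = - \frac{1}{3} + \sqrt{-79310} = - \frac{1}{3} + i \sqrt{79310} \approx -0.33333 + 281.62 i$)
$d = - \frac{4}{5}$ ($d = \frac{24}{-30} = 24 \left(- \frac{1}{30}\right) = - \frac{4}{5} \approx -0.8$)
$d Z = - \frac{4 \left(- \frac{1}{3} + i \sqrt{79310}\right)}{5} = \frac{4}{15} - \frac{4 i \sqrt{79310}}{5}$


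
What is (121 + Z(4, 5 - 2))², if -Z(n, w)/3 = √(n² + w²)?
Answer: 11236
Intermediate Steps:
Z(n, w) = -3*√(n² + w²)
(121 + Z(4, 5 - 2))² = (121 - 3*√(4² + (5 - 2)²))² = (121 - 3*√(16 + 3²))² = (121 - 3*√(16 + 9))² = (121 - 3*√25)² = (121 - 3*5)² = (121 - 15)² = 106² = 11236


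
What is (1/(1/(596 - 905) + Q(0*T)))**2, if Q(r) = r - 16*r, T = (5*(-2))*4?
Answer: 95481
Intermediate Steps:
T = -40 (T = -10*4 = -40)
Q(r) = -15*r
(1/(1/(596 - 905) + Q(0*T)))**2 = (1/(1/(596 - 905) - 0*(-40)))**2 = (1/(1/(-309) - 15*0))**2 = (1/(-1/309 + 0))**2 = (1/(-1/309))**2 = (-309)**2 = 95481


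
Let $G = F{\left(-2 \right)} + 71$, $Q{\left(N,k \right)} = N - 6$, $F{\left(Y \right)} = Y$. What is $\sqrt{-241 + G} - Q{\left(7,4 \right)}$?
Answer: $-1 + 2 i \sqrt{43} \approx -1.0 + 13.115 i$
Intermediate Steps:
$Q{\left(N,k \right)} = -6 + N$
$G = 69$ ($G = -2 + 71 = 69$)
$\sqrt{-241 + G} - Q{\left(7,4 \right)} = \sqrt{-241 + 69} - \left(-6 + 7\right) = \sqrt{-172} - 1 = 2 i \sqrt{43} - 1 = -1 + 2 i \sqrt{43}$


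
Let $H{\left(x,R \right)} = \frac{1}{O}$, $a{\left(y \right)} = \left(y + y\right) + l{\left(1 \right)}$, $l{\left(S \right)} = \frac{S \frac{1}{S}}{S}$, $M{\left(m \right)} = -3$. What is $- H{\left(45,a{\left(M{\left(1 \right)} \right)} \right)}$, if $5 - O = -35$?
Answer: $- \frac{1}{40} \approx -0.025$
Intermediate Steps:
$O = 40$ ($O = 5 - -35 = 5 + 35 = 40$)
$l{\left(S \right)} = \frac{1}{S}$ ($l{\left(S \right)} = 1 \frac{1}{S} = \frac{1}{S}$)
$a{\left(y \right)} = 1 + 2 y$ ($a{\left(y \right)} = \left(y + y\right) + 1^{-1} = 2 y + 1 = 1 + 2 y$)
$H{\left(x,R \right)} = \frac{1}{40}$
$- H{\left(45,a{\left(M{\left(1 \right)} \right)} \right)} = \left(-1\right) \frac{1}{40} = - \frac{1}{40}$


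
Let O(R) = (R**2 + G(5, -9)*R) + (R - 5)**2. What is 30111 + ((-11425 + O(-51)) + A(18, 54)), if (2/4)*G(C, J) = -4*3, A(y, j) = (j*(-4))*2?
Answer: 25215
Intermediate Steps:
A(y, j) = -8*j (A(y, j) = -4*j*2 = -8*j)
G(C, J) = -24 (G(C, J) = 2*(-4*3) = 2*(-12) = -24)
O(R) = R**2 + (-5 + R)**2 - 24*R (O(R) = (R**2 - 24*R) + (R - 5)**2 = (R**2 - 24*R) + (-5 + R)**2 = R**2 + (-5 + R)**2 - 24*R)
30111 + ((-11425 + O(-51)) + A(18, 54)) = 30111 + ((-11425 + (25 - 34*(-51) + 2*(-51)**2)) - 8*54) = 30111 + ((-11425 + (25 + 1734 + 2*2601)) - 432) = 30111 + ((-11425 + (25 + 1734 + 5202)) - 432) = 30111 + ((-11425 + 6961) - 432) = 30111 + (-4464 - 432) = 30111 - 4896 = 25215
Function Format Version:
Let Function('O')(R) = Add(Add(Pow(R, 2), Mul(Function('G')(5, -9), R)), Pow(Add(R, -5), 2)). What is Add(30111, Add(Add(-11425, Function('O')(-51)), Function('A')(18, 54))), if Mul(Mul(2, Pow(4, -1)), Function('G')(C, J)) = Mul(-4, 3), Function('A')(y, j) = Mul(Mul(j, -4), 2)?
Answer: 25215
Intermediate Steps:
Function('A')(y, j) = Mul(-8, j) (Function('A')(y, j) = Mul(Mul(-4, j), 2) = Mul(-8, j))
Function('G')(C, J) = -24 (Function('G')(C, J) = Mul(2, Mul(-4, 3)) = Mul(2, -12) = -24)
Function('O')(R) = Add(Pow(R, 2), Pow(Add(-5, R), 2), Mul(-24, R)) (Function('O')(R) = Add(Add(Pow(R, 2), Mul(-24, R)), Pow(Add(R, -5), 2)) = Add(Add(Pow(R, 2), Mul(-24, R)), Pow(Add(-5, R), 2)) = Add(Pow(R, 2), Pow(Add(-5, R), 2), Mul(-24, R)))
Add(30111, Add(Add(-11425, Function('O')(-51)), Function('A')(18, 54))) = Add(30111, Add(Add(-11425, Add(25, Mul(-34, -51), Mul(2, Pow(-51, 2)))), Mul(-8, 54))) = Add(30111, Add(Add(-11425, Add(25, 1734, Mul(2, 2601))), -432)) = Add(30111, Add(Add(-11425, Add(25, 1734, 5202)), -432)) = Add(30111, Add(Add(-11425, 6961), -432)) = Add(30111, Add(-4464, -432)) = Add(30111, -4896) = 25215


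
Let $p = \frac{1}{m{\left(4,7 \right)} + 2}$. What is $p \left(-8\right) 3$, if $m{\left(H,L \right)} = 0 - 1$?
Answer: $-24$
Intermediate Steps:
$m{\left(H,L \right)} = -1$ ($m{\left(H,L \right)} = 0 - 1 = -1$)
$p = 1$ ($p = \frac{1}{-1 + 2} = 1^{-1} = 1$)
$p \left(-8\right) 3 = 1 \left(-8\right) 3 = \left(-8\right) 3 = -24$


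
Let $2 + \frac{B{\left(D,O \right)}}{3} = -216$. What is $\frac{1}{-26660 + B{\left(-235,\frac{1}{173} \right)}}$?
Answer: $- \frac{1}{27314} \approx -3.6611 \cdot 10^{-5}$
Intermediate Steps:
$B{\left(D,O \right)} = -654$ ($B{\left(D,O \right)} = -6 + 3 \left(-216\right) = -6 - 648 = -654$)
$\frac{1}{-26660 + B{\left(-235,\frac{1}{173} \right)}} = \frac{1}{-26660 - 654} = \frac{1}{-27314} = - \frac{1}{27314}$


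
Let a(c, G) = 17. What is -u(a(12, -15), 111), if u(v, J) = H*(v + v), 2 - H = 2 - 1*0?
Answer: 0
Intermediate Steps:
H = 0 (H = 2 - (2 - 1*0) = 2 - (2 + 0) = 2 - 1*2 = 2 - 2 = 0)
u(v, J) = 0 (u(v, J) = 0*(v + v) = 0*(2*v) = 0)
-u(a(12, -15), 111) = -1*0 = 0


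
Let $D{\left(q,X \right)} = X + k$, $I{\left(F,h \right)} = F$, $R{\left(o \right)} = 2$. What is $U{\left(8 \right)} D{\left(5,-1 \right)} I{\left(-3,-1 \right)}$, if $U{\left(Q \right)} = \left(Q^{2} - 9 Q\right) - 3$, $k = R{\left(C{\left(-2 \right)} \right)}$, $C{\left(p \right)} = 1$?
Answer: $33$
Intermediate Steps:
$k = 2$
$U{\left(Q \right)} = -3 + Q^{2} - 9 Q$
$D{\left(q,X \right)} = 2 + X$ ($D{\left(q,X \right)} = X + 2 = 2 + X$)
$U{\left(8 \right)} D{\left(5,-1 \right)} I{\left(-3,-1 \right)} = \left(-3 + 8^{2} - 72\right) \left(2 - 1\right) \left(-3\right) = \left(-3 + 64 - 72\right) 1 \left(-3\right) = \left(-11\right) 1 \left(-3\right) = \left(-11\right) \left(-3\right) = 33$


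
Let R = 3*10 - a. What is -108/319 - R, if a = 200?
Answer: 54122/319 ≈ 169.66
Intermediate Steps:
R = -170 (R = 3*10 - 1*200 = 30 - 200 = -170)
-108/319 - R = -108/319 - 1*(-170) = -108*1/319 + 170 = -108/319 + 170 = 54122/319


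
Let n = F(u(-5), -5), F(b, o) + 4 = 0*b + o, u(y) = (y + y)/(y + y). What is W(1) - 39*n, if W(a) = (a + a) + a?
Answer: 354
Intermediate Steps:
W(a) = 3*a (W(a) = 2*a + a = 3*a)
u(y) = 1 (u(y) = (2*y)/((2*y)) = (2*y)*(1/(2*y)) = 1)
F(b, o) = -4 + o (F(b, o) = -4 + (0*b + o) = -4 + (0 + o) = -4 + o)
n = -9 (n = -4 - 5 = -9)
W(1) - 39*n = 3*1 - 39*(-9) = 3 + 351 = 354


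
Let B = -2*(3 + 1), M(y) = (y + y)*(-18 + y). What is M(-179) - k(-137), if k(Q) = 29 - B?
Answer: 70489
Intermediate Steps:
M(y) = 2*y*(-18 + y) (M(y) = (2*y)*(-18 + y) = 2*y*(-18 + y))
B = -8 (B = -2*4 = -8)
k(Q) = 37 (k(Q) = 29 - 1*(-8) = 29 + 8 = 37)
M(-179) - k(-137) = 2*(-179)*(-18 - 179) - 1*37 = 2*(-179)*(-197) - 37 = 70526 - 37 = 70489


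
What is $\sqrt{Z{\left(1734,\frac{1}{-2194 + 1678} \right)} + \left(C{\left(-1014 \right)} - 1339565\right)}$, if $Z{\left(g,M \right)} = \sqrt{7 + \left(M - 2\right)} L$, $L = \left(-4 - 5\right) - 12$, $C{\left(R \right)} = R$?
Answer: $\frac{\sqrt{-9914922284 - 602 \sqrt{332691}}}{86} \approx 1157.9 i$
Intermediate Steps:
$L = -21$ ($L = -9 - 12 = -21$)
$Z{\left(g,M \right)} = - 21 \sqrt{5 + M}$ ($Z{\left(g,M \right)} = \sqrt{7 + \left(M - 2\right)} \left(-21\right) = \sqrt{7 + \left(-2 + M\right)} \left(-21\right) = \sqrt{5 + M} \left(-21\right) = - 21 \sqrt{5 + M}$)
$\sqrt{Z{\left(1734,\frac{1}{-2194 + 1678} \right)} + \left(C{\left(-1014 \right)} - 1339565\right)} = \sqrt{- 21 \sqrt{5 + \frac{1}{-2194 + 1678}} - 1340579} = \sqrt{- 21 \sqrt{5 + \frac{1}{-516}} - 1340579} = \sqrt{- 21 \sqrt{5 - \frac{1}{516}} - 1340579} = \sqrt{- 21 \sqrt{\frac{2579}{516}} - 1340579} = \sqrt{- 21 \frac{\sqrt{332691}}{258} - 1340579} = \sqrt{- \frac{7 \sqrt{332691}}{86} - 1340579} = \sqrt{-1340579 - \frac{7 \sqrt{332691}}{86}}$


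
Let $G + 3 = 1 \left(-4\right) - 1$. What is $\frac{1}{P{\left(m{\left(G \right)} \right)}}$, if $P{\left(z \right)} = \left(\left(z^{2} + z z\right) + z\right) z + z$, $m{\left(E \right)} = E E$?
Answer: $\frac{1}{528448} \approx 1.8923 \cdot 10^{-6}$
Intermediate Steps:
$G = -8$ ($G = -3 + \left(1 \left(-4\right) - 1\right) = -3 - 5 = -8$)
$m{\left(E \right)} = E^{2}$
$P{\left(z \right)} = z + z \left(z + 2 z^{2}\right)$ ($P{\left(z \right)} = \left(\left(z^{2} + z^{2}\right) + z\right) z + z = \left(2 z^{2} + z\right) z + z = \left(z + 2 z^{2}\right) z + z = z \left(z + 2 z^{2}\right) + z = z + z \left(z + 2 z^{2}\right)$)
$\frac{1}{P{\left(m{\left(G \right)} \right)}} = \frac{1}{\left(-8\right)^{2} \left(1 + \left(-8\right)^{2} + 2 \left(\left(-8\right)^{2}\right)^{2}\right)} = \frac{1}{64 \left(1 + 64 + 2 \cdot 64^{2}\right)} = \frac{1}{64 \left(1 + 64 + 2 \cdot 4096\right)} = \frac{1}{64 \left(1 + 64 + 8192\right)} = \frac{1}{64 \cdot 8257} = \frac{1}{528448}$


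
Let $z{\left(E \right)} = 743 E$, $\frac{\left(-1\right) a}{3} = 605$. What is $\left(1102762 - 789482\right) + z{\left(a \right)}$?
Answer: $-1035265$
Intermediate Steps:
$a = -1815$ ($a = \left(-3\right) 605 = -1815$)
$\left(1102762 - 789482\right) + z{\left(a \right)} = \left(1102762 - 789482\right) + 743 \left(-1815\right) = \left(1102762 - 789482\right) - 1348545 = 313280 - 1348545 = -1035265$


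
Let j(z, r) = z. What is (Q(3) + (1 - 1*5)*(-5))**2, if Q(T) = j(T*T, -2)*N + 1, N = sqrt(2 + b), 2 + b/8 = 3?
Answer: 1251 + 378*sqrt(10) ≈ 2446.3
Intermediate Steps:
b = 8 (b = -16 + 8*3 = -16 + 24 = 8)
N = sqrt(10) (N = sqrt(2 + 8) = sqrt(10) ≈ 3.1623)
Q(T) = 1 + sqrt(10)*T**2 (Q(T) = (T*T)*sqrt(10) + 1 = T**2*sqrt(10) + 1 = sqrt(10)*T**2 + 1 = 1 + sqrt(10)*T**2)
(Q(3) + (1 - 1*5)*(-5))**2 = ((1 + sqrt(10)*3**2) + (1 - 1*5)*(-5))**2 = ((1 + sqrt(10)*9) + (1 - 5)*(-5))**2 = ((1 + 9*sqrt(10)) - 4*(-5))**2 = ((1 + 9*sqrt(10)) + 20)**2 = (21 + 9*sqrt(10))**2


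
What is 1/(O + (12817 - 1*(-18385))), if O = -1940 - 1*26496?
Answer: 1/2766 ≈ 0.00036153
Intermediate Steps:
O = -28436 (O = -1940 - 26496 = -28436)
1/(O + (12817 - 1*(-18385))) = 1/(-28436 + (12817 - 1*(-18385))) = 1/(-28436 + (12817 + 18385)) = 1/(-28436 + 31202) = 1/2766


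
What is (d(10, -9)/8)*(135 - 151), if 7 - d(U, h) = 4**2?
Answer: 18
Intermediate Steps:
d(U, h) = -9 (d(U, h) = 7 - 1*4**2 = 7 - 1*16 = 7 - 16 = -9)
(d(10, -9)/8)*(135 - 151) = (-9/8)*(135 - 151) = -9*1/8*(-16) = -9/8*(-16) = 18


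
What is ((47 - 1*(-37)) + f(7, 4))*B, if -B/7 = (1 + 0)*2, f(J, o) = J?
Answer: -1274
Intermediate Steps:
B = -14 (B = -7*(1 + 0)*2 = -7*2 = -14)
((47 - 1*(-37)) + f(7, 4))*B = ((47 - 1*(-37)) + 7)*(-14) = ((47 + 37) + 7)*(-14) = (84 + 7)*(-14) = 91*(-14) = -1274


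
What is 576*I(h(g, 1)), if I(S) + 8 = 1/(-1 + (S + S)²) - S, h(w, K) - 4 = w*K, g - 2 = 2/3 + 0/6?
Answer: -13435584/1591 ≈ -8444.7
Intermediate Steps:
g = 8/3 (g = 2 + (2/3 + 0/6) = 2 + (2*(⅓) + 0*(⅙)) = 2 + (⅔ + 0) = 2 + ⅔ = 8/3 ≈ 2.6667)
h(w, K) = 4 + K*w (h(w, K) = 4 + w*K = 4 + K*w)
I(S) = -8 + 1/(-1 + 4*S²) - S (I(S) = -8 + (1/(-1 + (S + S)²) - S) = -8 + (1/(-1 + (2*S)²) - S) = -8 + (1/(-1 + 4*S²) - S) = -8 + 1/(-1 + 4*S²) - S)
576*I(h(g, 1)) = 576*((9 + (4 + 1*(8/3)) - 32*(4 + 1*(8/3))² - 4*(4 + 1*(8/3))³)/(-1 + 4*(4 + 1*(8/3))²)) = 576*((9 + (4 + 8/3) - 32*(4 + 8/3)² - 4*(4 + 8/3)³)/(-1 + 4*(4 + 8/3)²)) = 576*((9 + 20/3 - 32*(20/3)² - 4*(20/3)³)/(-1 + 4*(20/3)²)) = 576*((9 + 20/3 - 32*400/9 - 4*8000/27)/(-1 + 4*(400/9))) = 576*((9 + 20/3 - 12800/9 - 32000/27)/(-1 + 1600/9)) = 576*(-69977/27/(1591/9)) = 576*((9/1591)*(-69977/27)) = 576*(-69977/4773) = -13435584/1591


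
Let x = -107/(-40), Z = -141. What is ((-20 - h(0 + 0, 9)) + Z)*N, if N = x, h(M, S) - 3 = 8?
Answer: -4601/10 ≈ -460.10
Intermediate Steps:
h(M, S) = 11 (h(M, S) = 3 + 8 = 11)
x = 107/40 (x = -107*(-1/40) = 107/40 ≈ 2.6750)
N = 107/40 ≈ 2.6750
((-20 - h(0 + 0, 9)) + Z)*N = ((-20 - 1*11) - 141)*(107/40) = ((-20 - 11) - 141)*(107/40) = (-31 - 141)*(107/40) = -172*107/40 = -4601/10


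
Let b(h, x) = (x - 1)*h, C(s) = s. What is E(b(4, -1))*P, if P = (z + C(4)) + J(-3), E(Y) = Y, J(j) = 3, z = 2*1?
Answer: -72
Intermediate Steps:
z = 2
b(h, x) = h*(-1 + x) (b(h, x) = (-1 + x)*h = h*(-1 + x))
P = 9 (P = (2 + 4) + 3 = 6 + 3 = 9)
E(b(4, -1))*P = (4*(-1 - 1))*9 = (4*(-2))*9 = -8*9 = -72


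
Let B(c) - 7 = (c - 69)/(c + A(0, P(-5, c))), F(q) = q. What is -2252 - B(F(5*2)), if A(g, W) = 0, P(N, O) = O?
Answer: -22531/10 ≈ -2253.1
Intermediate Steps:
B(c) = 7 + (-69 + c)/c (B(c) = 7 + (c - 69)/(c + 0) = 7 + (-69 + c)/c)
-2252 - B(F(5*2)) = -2252 - (8 - 69/(5*2)) = -2252 - (8 - 69/10) = -2252 - 1*11/10 = -2252 - 11/10 = -22531/10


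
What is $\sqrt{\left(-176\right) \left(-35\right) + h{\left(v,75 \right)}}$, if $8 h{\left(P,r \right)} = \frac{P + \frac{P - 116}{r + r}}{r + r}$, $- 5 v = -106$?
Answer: $\frac{\sqrt{1540004285}}{500} \approx 78.486$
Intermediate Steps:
$v = \frac{106}{5}$ ($v = \left(- \frac{1}{5}\right) \left(-106\right) = \frac{106}{5} \approx 21.2$)
$h{\left(P,r \right)} = \frac{P + \frac{-116 + P}{2 r}}{16 r}$ ($h{\left(P,r \right)} = \frac{\left(P + \frac{P - 116}{r + r}\right) \frac{1}{r + r}}{8} = \frac{\left(P + \frac{-116 + P}{2 r}\right) \frac{1}{2 r}}{8} = \frac{\frac{1}{2} \frac{1}{r} \left(P + \frac{-116 + P}{2 r}\right)}{8} = \frac{P + \frac{-116 + P}{2 r}}{16 r}$)
$\sqrt{\left(-176\right) \left(-35\right) + h{\left(v,75 \right)}} = \sqrt{\left(-176\right) \left(-35\right) + \frac{-116 + \frac{106}{5} + 2 \cdot \frac{106}{5} \cdot 75}{32 \cdot 5625}} = \sqrt{6160 + \frac{1}{32} \cdot \frac{1}{5625} \left(-116 + \frac{106}{5} + 3180\right)} = \sqrt{6160 + \frac{1}{32} \cdot \frac{1}{5625} \cdot \frac{15426}{5}} = \sqrt{6160 + \frac{857}{50000}} = \sqrt{\frac{308000857}{50000}} = \frac{\sqrt{1540004285}}{500}$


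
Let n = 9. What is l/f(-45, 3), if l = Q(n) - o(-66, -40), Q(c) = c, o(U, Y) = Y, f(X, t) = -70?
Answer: -7/10 ≈ -0.70000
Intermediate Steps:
l = 49 (l = 9 - 1*(-40) = 9 + 40 = 49)
l/f(-45, 3) = 49/(-70) = 49*(-1/70) = -7/10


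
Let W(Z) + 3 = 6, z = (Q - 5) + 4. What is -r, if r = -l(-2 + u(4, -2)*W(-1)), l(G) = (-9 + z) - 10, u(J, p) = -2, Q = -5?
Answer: -25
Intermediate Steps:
z = -6 (z = (-5 - 5) + 4 = -10 + 4 = -6)
W(Z) = 3 (W(Z) = -3 + 6 = 3)
l(G) = -25 (l(G) = (-9 - 6) - 10 = -15 - 10 = -25)
r = 25 (r = -1*(-25) = 25)
-r = -1*25 = -25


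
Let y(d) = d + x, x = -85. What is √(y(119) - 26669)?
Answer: I*√26635 ≈ 163.2*I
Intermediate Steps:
y(d) = -85 + d (y(d) = d - 85 = -85 + d)
√(y(119) - 26669) = √((-85 + 119) - 26669) = √(34 - 26669) = √(-26635) = I*√26635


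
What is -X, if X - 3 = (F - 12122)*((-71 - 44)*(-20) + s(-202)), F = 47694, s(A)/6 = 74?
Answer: -97609571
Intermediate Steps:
s(A) = 444 (s(A) = 6*74 = 444)
X = 97609571 (X = 3 + (47694 - 12122)*((-71 - 44)*(-20) + 444) = 3 + 35572*(-115*(-20) + 444) = 3 + 35572*(2300 + 444) = 3 + 35572*2744 = 3 + 97609568 = 97609571)
-X = -1*97609571 = -97609571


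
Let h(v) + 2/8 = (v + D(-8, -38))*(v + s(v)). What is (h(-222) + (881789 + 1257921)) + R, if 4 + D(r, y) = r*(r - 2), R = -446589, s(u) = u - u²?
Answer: 35813635/4 ≈ 8.9534e+6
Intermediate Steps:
D(r, y) = -4 + r*(-2 + r) (D(r, y) = -4 + r*(r - 2) = -4 + r*(-2 + r))
h(v) = -¼ + (76 + v)*(v + v*(1 - v)) (h(v) = -¼ + (v + (-4 + (-8)² - 2*(-8)))*(v + v*(1 - v)) = -¼ + (v + (-4 + 64 + 16))*(v + v*(1 - v)) = -¼ + (v + 76)*(v + v*(1 - v)) = -¼ + (76 + v)*(v + v*(1 - v)))
(h(-222) + (881789 + 1257921)) + R = ((-¼ - 1*(-222)³ - 74*(-222)² + 152*(-222)) + (881789 + 1257921)) - 446589 = ((-¼ - 1*(-10941048) - 74*49284 - 33744) + 2139710) - 446589 = ((-¼ + 10941048 - 3647016 - 33744) + 2139710) - 446589 = (29041151/4 + 2139710) - 446589 = 37599991/4 - 446589 = 35813635/4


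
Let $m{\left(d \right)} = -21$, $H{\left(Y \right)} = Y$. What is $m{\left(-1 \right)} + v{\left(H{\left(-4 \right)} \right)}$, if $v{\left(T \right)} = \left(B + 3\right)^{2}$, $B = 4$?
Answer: $28$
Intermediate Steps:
$v{\left(T \right)} = 49$ ($v{\left(T \right)} = \left(4 + 3\right)^{2} = 7^{2} = 49$)
$m{\left(-1 \right)} + v{\left(H{\left(-4 \right)} \right)} = -21 + 49 = 28$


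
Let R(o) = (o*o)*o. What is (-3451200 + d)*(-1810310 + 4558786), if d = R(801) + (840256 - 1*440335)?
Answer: 1404117017910072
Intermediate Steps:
R(o) = o³ (R(o) = o²*o = o³)
d = 514322322 (d = 801³ + (840256 - 1*440335) = 513922401 + (840256 - 440335) = 513922401 + 399921 = 514322322)
(-3451200 + d)*(-1810310 + 4558786) = (-3451200 + 514322322)*(-1810310 + 4558786) = 510871122*2748476 = 1404117017910072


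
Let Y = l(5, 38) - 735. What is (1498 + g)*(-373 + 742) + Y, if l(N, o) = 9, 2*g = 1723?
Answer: 1739859/2 ≈ 8.6993e+5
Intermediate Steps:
g = 1723/2 (g = (1/2)*1723 = 1723/2 ≈ 861.50)
Y = -726 (Y = 9 - 735 = -726)
(1498 + g)*(-373 + 742) + Y = (1498 + 1723/2)*(-373 + 742) - 726 = (4719/2)*369 - 726 = 1741311/2 - 726 = 1739859/2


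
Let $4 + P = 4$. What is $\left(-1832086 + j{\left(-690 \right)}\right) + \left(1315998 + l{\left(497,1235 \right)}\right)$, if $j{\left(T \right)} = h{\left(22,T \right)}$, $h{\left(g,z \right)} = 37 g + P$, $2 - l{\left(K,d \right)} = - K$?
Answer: $-514775$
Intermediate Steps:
$P = 0$ ($P = -4 + 4 = 0$)
$l{\left(K,d \right)} = 2 + K$ ($l{\left(K,d \right)} = 2 - - K = 2 + K$)
$h{\left(g,z \right)} = 37 g$ ($h{\left(g,z \right)} = 37 g + 0 = 37 g$)
$j{\left(T \right)} = 814$ ($j{\left(T \right)} = 37 \cdot 22 = 814$)
$\left(-1832086 + j{\left(-690 \right)}\right) + \left(1315998 + l{\left(497,1235 \right)}\right) = \left(-1832086 + 814\right) + \left(1315998 + \left(2 + 497\right)\right) = -1831272 + \left(1315998 + 499\right) = -1831272 + 1316497 = -514775$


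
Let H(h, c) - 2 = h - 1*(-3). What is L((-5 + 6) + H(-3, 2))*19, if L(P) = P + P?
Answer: 114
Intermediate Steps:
H(h, c) = 5 + h (H(h, c) = 2 + (h - 1*(-3)) = 2 + (h + 3) = 2 + (3 + h) = 5 + h)
L(P) = 2*P
L((-5 + 6) + H(-3, 2))*19 = (2*((-5 + 6) + (5 - 3)))*19 = (2*(1 + 2))*19 = (2*3)*19 = 6*19 = 114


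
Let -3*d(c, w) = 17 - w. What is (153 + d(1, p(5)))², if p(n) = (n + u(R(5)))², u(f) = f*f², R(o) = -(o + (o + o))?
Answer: 128989217304964/9 ≈ 1.4332e+13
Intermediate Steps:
R(o) = -3*o (R(o) = -(o + 2*o) = -3*o)
u(f) = f³
p(n) = (-3375 + n)² (p(n) = (n + (-3*5)³)² = (n + (-15)³)² = (n - 3375)² = (-3375 + n)²)
d(c, w) = -17/3 + w/3 (d(c, w) = -(17 - w)/3 = -17/3 + w/3)
(153 + d(1, p(5)))² = (153 + (-17/3 + (-3375 + 5)²/3))² = (153 + (-17/3 + (⅓)*(-3370)²))² = (153 + (-17/3 + (⅓)*11356900))² = (153 + (-17/3 + 11356900/3))² = (153 + 11356883/3)² = (11357342/3)² = 128989217304964/9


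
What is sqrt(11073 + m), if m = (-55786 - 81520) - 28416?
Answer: I*sqrt(154649) ≈ 393.25*I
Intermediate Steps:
m = -165722 (m = -137306 - 28416 = -165722)
sqrt(11073 + m) = sqrt(11073 - 165722) = sqrt(-154649) = I*sqrt(154649)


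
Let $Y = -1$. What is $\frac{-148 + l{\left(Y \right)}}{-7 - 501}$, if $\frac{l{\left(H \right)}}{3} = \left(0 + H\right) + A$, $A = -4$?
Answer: $\frac{163}{508} \approx 0.32087$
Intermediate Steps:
$l{\left(H \right)} = -12 + 3 H$ ($l{\left(H \right)} = 3 \left(\left(0 + H\right) - 4\right) = 3 \left(H - 4\right) = 3 \left(-4 + H\right) = -12 + 3 H$)
$\frac{-148 + l{\left(Y \right)}}{-7 - 501} = \frac{-148 + \left(-12 + 3 \left(-1\right)\right)}{-7 - 501} = \frac{-148 - 15}{-508} = \left(-148 - 15\right) \left(- \frac{1}{508}\right) = \left(-163\right) \left(- \frac{1}{508}\right) = \frac{163}{508}$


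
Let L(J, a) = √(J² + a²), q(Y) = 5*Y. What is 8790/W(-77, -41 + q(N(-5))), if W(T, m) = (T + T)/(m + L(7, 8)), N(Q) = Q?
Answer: 26370/7 - 4395*√113/77 ≈ 3160.4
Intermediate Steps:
W(T, m) = 2*T/(m + √113) (W(T, m) = (T + T)/(m + √(7² + 8²)) = (2*T)/(m + √(49 + 64)) = (2*T)/(m + √113) = 2*T/(m + √113))
8790/W(-77, -41 + q(N(-5))) = 8790/((2*(-77)/((-41 + 5*(-5)) + √113))) = 8790/((2*(-77)/((-41 - 25) + √113))) = 8790/((2*(-77)/(-66 + √113))) = 8790/((-154/(-66 + √113))) = 8790*(3/7 - √113/154) = 26370/7 - 4395*√113/77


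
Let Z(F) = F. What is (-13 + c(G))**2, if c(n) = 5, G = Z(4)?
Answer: 64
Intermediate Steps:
G = 4
(-13 + c(G))**2 = (-13 + 5)**2 = (-8)**2 = 64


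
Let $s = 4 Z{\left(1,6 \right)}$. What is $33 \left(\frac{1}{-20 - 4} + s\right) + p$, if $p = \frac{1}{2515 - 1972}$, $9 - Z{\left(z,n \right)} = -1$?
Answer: $\frac{5728115}{4344} \approx 1318.6$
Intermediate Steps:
$Z{\left(z,n \right)} = 10$ ($Z{\left(z,n \right)} = 9 - -1 = 9 + 1 = 10$)
$s = 40$ ($s = 4 \cdot 10 = 40$)
$p = \frac{1}{543} \approx 0.0018416$
$33 \left(\frac{1}{-20 - 4} + s\right) + p = 33 \left(\frac{1}{-20 - 4} + 40\right) + \frac{1}{543} = 33 \left(\frac{1}{-24} + 40\right) + \frac{1}{543} = 33 \left(- \frac{1}{24} + 40\right) + \frac{1}{543} = 33 \cdot \frac{959}{24} + \frac{1}{543} = \frac{10549}{8} + \frac{1}{543} = \frac{5728115}{4344}$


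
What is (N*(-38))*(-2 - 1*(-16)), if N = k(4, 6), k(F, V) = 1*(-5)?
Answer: 2660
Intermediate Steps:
k(F, V) = -5
N = -5
(N*(-38))*(-2 - 1*(-16)) = (-5*(-38))*(-2 - 1*(-16)) = 190*(-2 + 16) = 190*14 = 2660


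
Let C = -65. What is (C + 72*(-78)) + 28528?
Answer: 22847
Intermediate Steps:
(C + 72*(-78)) + 28528 = (-65 + 72*(-78)) + 28528 = (-65 - 5616) + 28528 = -5681 + 28528 = 22847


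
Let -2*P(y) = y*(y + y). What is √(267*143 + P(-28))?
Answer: √37397 ≈ 193.38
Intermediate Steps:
P(y) = -y² (P(y) = -y*(y + y)/2 = -y*2*y/2 = -y²)
√(267*143 + P(-28)) = √(267*143 - 1*(-28)²) = √(38181 - 1*784) = √(38181 - 784) = √37397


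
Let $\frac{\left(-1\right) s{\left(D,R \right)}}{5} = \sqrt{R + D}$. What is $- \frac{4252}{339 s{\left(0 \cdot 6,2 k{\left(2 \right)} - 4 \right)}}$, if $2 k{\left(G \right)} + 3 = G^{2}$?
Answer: $- \frac{4252 i \sqrt{3}}{5085} \approx - 1.4483 i$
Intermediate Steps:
$k{\left(G \right)} = - \frac{3}{2} + \frac{G^{2}}{2}$
$s{\left(D,R \right)} = - 5 \sqrt{D + R}$ ($s{\left(D,R \right)} = - 5 \sqrt{R + D} = - 5 \sqrt{D + R}$)
$- \frac{4252}{339 s{\left(0 \cdot 6,2 k{\left(2 \right)} - 4 \right)}} = - \frac{4252}{339 \left(- 5 \sqrt{0 \cdot 6 - \left(4 - 2 \left(- \frac{3}{2} + \frac{2^{2}}{2}\right)\right)}\right)} = - \frac{4252}{339 \left(- 5 \sqrt{0 - \left(4 - 2 \left(- \frac{3}{2} + \frac{1}{2} \cdot 4\right)\right)}\right)} = - \frac{4252}{339 \left(- 5 \sqrt{0 - \left(4 - 2 \left(- \frac{3}{2} + 2\right)\right)}\right)} = - \frac{4252}{339 \left(- 5 \sqrt{0 + \left(2 \cdot \frac{1}{2} - 4\right)}\right)} = - \frac{4252}{339 \left(- 5 \sqrt{0 + \left(1 - 4\right)}\right)} = - \frac{4252}{339 \left(- 5 \sqrt{0 - 3}\right)} = - \frac{4252}{339 \left(- 5 \sqrt{-3}\right)} = - \frac{4252}{339 \left(- 5 i \sqrt{3}\right)} = - \frac{4252}{\left(-1695\right) i \sqrt{3}} = - 4252 \frac{i \sqrt{3}}{5085} = - \frac{4252 i \sqrt{3}}{5085}$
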